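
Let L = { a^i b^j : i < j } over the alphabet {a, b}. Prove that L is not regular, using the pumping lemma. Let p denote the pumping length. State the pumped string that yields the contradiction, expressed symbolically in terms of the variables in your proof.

Assume L is regular. Let p be the pumping length given by the pumping lemma.
Choose w = a^p b^{p+1} ∈ L, with |w| = 2p+1 ≥ p.
Write w = xyz as guaranteed by the lemma, with |xy| ≤ p and |y| ≥ 1.
The first p characters of w are a's, so xy (and hence y) consists only of a's. Write y = a^k, 1 ≤ k ≤ p.
Consider xy^2z = a^{p+k} b^{p+1}. Since k ≥ 1, the a-count p+k is at least p+1, so i < j fails; thus xy^2z ∉ L.
Contradiction. Therefore L is not regular.

a^{p+k} b^{p+1}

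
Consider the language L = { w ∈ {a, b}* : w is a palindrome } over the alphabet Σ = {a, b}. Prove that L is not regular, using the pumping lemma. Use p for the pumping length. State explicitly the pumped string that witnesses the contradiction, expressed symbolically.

a^{p+k} b a^p

Toward a contradiction, assume L is regular with pumping length p.
Take w = a^p b a^p, a palindrome of length 2p+1 ≥ p.
By the pumping lemma, w = xyz with |xy| ≤ p and |y| ≥ 1.
Because |xy| ≤ p and w begins with p copies of a, we have y = a^k with 1 ≤ k ≤ p.
Pump with i = 2: xy^2z = a^{p+k} b a^p. Its reverse is a^p b a^{p+k}, which differs from xy^2z since k ≥ 1. So xy^2z is not a palindrome and xy^2z ∉ L.
This is a contradiction; hence L is not regular.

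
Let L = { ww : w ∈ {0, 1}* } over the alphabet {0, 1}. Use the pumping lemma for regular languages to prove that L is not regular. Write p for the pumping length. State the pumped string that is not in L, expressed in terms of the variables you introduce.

0^{p+k} 1^p 0^p 1^p

Toward a contradiction, assume L is regular with pumping length p.
Take w = 0^p 1^p 0^p 1^p = uu where u = 0^p1^p; then w ∈ L and |w| = 4p ≥ p.
Write w = xyz as guaranteed by the lemma, with |xy| ≤ p and y is nonempty.
The first p characters of w are 0's, so xy (and hence y) consists only of 0's. Write y = 0^k, 1 ≤ k ≤ p.
Pump with i = 2: xy^2z = 0^{p+k} 1^p 0^p 1^p, of length 4p+k. Suppose this equals vv. The string starts with 0 and ends with 1, so v does too; thus the boundary between the two copies of v is a 1→0 transition. There is exactly one such transition, at position 2p+k, so |v| = 2p+k and |vv| = 4p+2k ≠ 4p+k since k ≥ 1. So xy^2z ∉ L.
Contradiction. Therefore L is not regular.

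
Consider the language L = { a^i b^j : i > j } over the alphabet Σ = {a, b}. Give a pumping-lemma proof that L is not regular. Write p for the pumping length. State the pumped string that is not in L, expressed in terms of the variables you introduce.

Assume L is regular; let p be its pumping constant.
Choose w = a^{p+1} b^p ∈ L, with |w| = 2p+1 ≥ p.
By the pumping lemma, w = xyz with |xy| ≤ p and |y| ≥ 1.
The first p characters of w are a's, so xy (and hence y) consists only of a's. Write y = a^k, 1 ≤ k ≤ p.
Consider xy^0z = xz = a^{p+1-k} b^p. Since k ≥ 1, the a-count p+1-k is at most p, so i > j fails; thus xz ∉ L.
This is a contradiction; hence L is not regular.

a^{p+1-k} b^p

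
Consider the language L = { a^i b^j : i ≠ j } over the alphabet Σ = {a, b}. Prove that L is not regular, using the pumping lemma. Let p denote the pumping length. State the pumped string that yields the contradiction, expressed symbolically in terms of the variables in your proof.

a^{p+p!} b^{p+p!}

Suppose for contradiction that L is regular, and let p be the pumping length.
Choose w = a^p b^{p+p!}. Since p ≠ p+p!, w ∈ L; and |w| ≥ p.
The pumping lemma gives a decomposition w = xyz where |xy| ≤ p and y is nonempty.
Since the first p symbols of w are all a's and |xy| ≤ p, y lies entirely in the leading a-block: y = a^k for some k with 1 ≤ k ≤ p.
Since 1 ≤ k ≤ p, k divides p!; set t = 1 + p!/k. Then xy^t z has p + (p!/k)·k = p + p! copies of a. Now the a-count equals the b-count, so i ≠ j fails. So xy^t z = a^{p+p!} b^{p+p!} ∉ L.
This is a contradiction; hence L is not regular.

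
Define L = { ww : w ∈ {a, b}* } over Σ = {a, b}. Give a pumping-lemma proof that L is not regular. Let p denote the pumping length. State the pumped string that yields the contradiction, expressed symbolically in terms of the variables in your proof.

a^{p+k} b^p a^p b^p

Assume L is regular; let p be its pumping constant.
Take w = a^p b^p a^p b^p = uu where u = a^pb^p; then w ∈ L and |w| = 4p ≥ p.
By the pumping lemma, w = xyz with |xy| ≤ p and |y| > 0.
Since the first p symbols of w are all a's and |xy| ≤ p, y lies entirely in the leading a-block: y = a^k for some k with 1 ≤ k ≤ p.
Pump with i = 2: xy^2z = a^{p+k} b^p a^p b^p, of length 4p+k. Suppose this equals vv. The string starts with a and ends with b, so v does too; thus the boundary between the two copies of v is a b→a transition. There is exactly one such transition, at position 2p+k, so |v| = 2p+k and |vv| = 4p+2k ≠ 4p+k since k ≥ 1. So xy^2z ∉ L.
This is a contradiction; hence L is not regular.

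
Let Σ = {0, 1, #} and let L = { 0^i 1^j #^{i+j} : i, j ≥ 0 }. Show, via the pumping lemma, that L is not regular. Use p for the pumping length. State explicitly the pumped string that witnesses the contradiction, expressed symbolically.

Toward a contradiction, assume L is regular with pumping length p.
Take w = 0^p 1^p #^{2p} ∈ L (with i=j=p, i+j=2p), |w| = 4p ≥ p.
By the pumping lemma, w = xyz with |xy| ≤ p and y is nonempty.
Since the first p symbols of w are all 0's and |xy| ≤ p, y lies entirely in the leading 0-block: y = 0^k for some k with 1 ≤ k ≤ p.
Consider xy^2z = 0^{p+k} 1^p #^{2p}. Now the 0- and 1-counts sum to 2p+k, but the #-count is 2p ≠ 2p+k. So xy^2z ∉ L.
This is a contradiction; hence L is not regular.

0^{p+k} 1^p #^{2p}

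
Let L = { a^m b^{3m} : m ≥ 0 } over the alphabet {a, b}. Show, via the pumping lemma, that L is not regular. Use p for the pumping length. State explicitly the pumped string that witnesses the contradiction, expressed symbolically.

Assume L is regular. Let p be the pumping length given by the pumping lemma.
Choose w = a^p b^{3p}, which is in L with |w| = 4p ≥ p.
By the pumping lemma, w = xyz with |xy| ≤ p and |y| ≥ 1.
Since the first p symbols of w are all a's and |xy| ≤ p, y lies entirely in the leading a-block: y = a^k for some k with 1 ≤ k ≤ p.
Pump with i = 2: xy^2z = a^{p+k} b^{3p}. For this to lie in L we would need 3p = 3(p+k), which forces k = 0. But k ≥ 1, so xy^2z ∉ L.
This contradicts the pumping lemma, so L is not regular.

a^{p+k} b^{3p}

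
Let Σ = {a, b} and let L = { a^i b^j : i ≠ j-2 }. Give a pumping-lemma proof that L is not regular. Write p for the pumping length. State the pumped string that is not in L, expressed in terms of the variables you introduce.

a^{p+p!} b^{p+p!+2}

Assume L is regular; let p be its pumping constant.
Choose w = a^p b^{p+p!+2}. Since p ≠ (p+p!+2)-2 = p+p!, w ∈ L; and |w| ≥ p.
By the pumping lemma, w = xyz with |xy| ≤ p and |y| ≥ 1.
Because |xy| ≤ p and w begins with p copies of a, we have y = a^k with 1 ≤ k ≤ p.
Since 1 ≤ k ≤ p, k divides p!; set t = 1 + p!/k. Then xy^t z has p + (p!/k)·k = p + p! copies of a. Now the a-count is p+p! and (b-count)-2 = (p+p!+2)-2 = p+p!, so i ≠ j-2 fails. So xy^t z = a^{p+p!} b^{p+p!+2} ∉ L.
Contradiction. Therefore L is not regular.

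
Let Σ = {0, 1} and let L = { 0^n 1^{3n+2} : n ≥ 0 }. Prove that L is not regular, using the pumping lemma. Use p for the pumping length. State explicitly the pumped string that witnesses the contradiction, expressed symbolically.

Toward a contradiction, assume L is regular with pumping length p.
Take w = 0^p 1^{3p+2}. Then w ∈ L and |w| = 4p+2 ≥ p.
By the pumping lemma, w = xyz with |xy| ≤ p and y is nonempty.
The first p characters of w are 0's, so xy (and hence y) consists only of 0's. Write y = 0^k, 1 ≤ k ≤ p.
Pump with i = 2: xy^2z = 0^{p+k} 1^{3p+2}. For this to lie in L we would need 3p+2 = 3(p+k)+2, which forces k = 0. But k ≥ 1, so xy^2z ∉ L.
This contradicts the pumping lemma, so L is not regular.

0^{p+k} 1^{3p+2}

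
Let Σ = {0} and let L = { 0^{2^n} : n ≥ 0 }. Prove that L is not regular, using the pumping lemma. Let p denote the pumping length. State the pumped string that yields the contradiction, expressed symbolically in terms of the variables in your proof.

Suppose for contradiction that L is regular, and let p be the pumping length.
Take w = 0^{2^p} ∈ L with |w| = 2^p ≥ p.
Write w = xyz as guaranteed by the lemma, with |xy| ≤ p and y is nonempty.
Then y = 0^k for some k with 1 ≤ k ≤ p.
Pump with i = 2: xy^2z = 0^{2^p+k}. Since 1 ≤ k ≤ p < 2^p, we have 2^p < 2^p+k < 2^{p+1}, so 2^p+k is not a power of 2. So xy^2z ∉ L.
Contradiction. Therefore L is not regular.

0^{2^p+k}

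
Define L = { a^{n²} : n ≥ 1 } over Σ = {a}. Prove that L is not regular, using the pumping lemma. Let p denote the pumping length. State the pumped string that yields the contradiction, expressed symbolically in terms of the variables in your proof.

Toward a contradiction, assume L is regular with pumping length p.
Take w = a^{p²} ∈ L with |w| = p² ≥ p.
Write w = xyz as guaranteed by the lemma, with |xy| ≤ p and |y| > 0.
Then y = a^k for some k with 1 ≤ k ≤ p.
Pump with i = 2: xy^2z = a^{p²+k}. Since 1 ≤ k ≤ p, p² < p²+k ≤ p²+p < (p+1)², so p²+k lies strictly between consecutive squares and is not a perfect square. So xy^2z ∉ L.
Contradiction. Therefore L is not regular.

a^{p²+k}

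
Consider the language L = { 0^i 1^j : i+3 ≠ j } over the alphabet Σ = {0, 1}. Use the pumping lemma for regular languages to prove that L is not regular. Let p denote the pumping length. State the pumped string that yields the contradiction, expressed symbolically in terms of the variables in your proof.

Toward a contradiction, assume L is regular with pumping length p.
Choose w = 0^p 1^{p+p!+3}. Since p ≠ (p+p!+3)-3 = p+p!, w ∈ L; and |w| ≥ p.
The pumping lemma gives a decomposition w = xyz where |xy| ≤ p and |y| > 0.
Since the first p symbols of w are all 0's and |xy| ≤ p, y lies entirely in the leading 0-block: y = 0^k for some k with 1 ≤ k ≤ p.
Since 1 ≤ k ≤ p, k divides p!; set t = 1 + p!/k. Then xy^t z has p + (p!/k)·k = p + p! copies of 0. Now the 0-count is p+p! and (1-count)-3 = (p+p!+3)-3 = p+p!, so i+3 ≠ j fails. So xy^t z = 0^{p+p!} 1^{p+p!+3} ∉ L.
This is a contradiction; hence L is not regular.

0^{p+p!} 1^{p+p!+3}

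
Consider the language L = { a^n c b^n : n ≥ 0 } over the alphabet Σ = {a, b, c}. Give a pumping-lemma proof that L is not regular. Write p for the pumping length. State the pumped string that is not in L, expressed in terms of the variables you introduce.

Toward a contradiction, assume L is regular with pumping length p.
Take w = a^p c b^p ∈ L with |w| = 2p+1 ≥ p.
By the pumping lemma, w = xyz with |xy| ≤ p and y is nonempty.
Because |xy| ≤ p and w begins with p copies of a, we have y = a^k with 1 ≤ k ≤ p.
Pump with i = 2: xy^2z = a^{p+k} c b^p, which would require p+k = p. But k ≥ 1, so xy^2z ∉ L.
This contradicts the pumping lemma, so L is not regular.

a^{p+k} c b^p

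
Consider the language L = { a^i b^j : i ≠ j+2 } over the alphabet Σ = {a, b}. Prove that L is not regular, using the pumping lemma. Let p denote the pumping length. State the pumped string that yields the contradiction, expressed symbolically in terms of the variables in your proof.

a^{p+p!} b^{p+p!-2}

Assume L is regular. Let p be the pumping length given by the pumping lemma.
Choose w = a^p b^{p+p!-2}. Since p ≠ (p+p!-2)+2 = p+p!, w ∈ L; and |w| ≥ p.
Write w = xyz as guaranteed by the lemma, with |xy| ≤ p and |y| > 0.
Because |xy| ≤ p and w begins with p copies of a, we have y = a^k with 1 ≤ k ≤ p.
Since 1 ≤ k ≤ p, k divides p!; set t = 1 + p!/k. Then xy^t z has p + (p!/k)·k = p + p! copies of a. Now the a-count is p+p! and (b-count)+2 = (p+p!-2)+2 = p+p!, so i ≠ j+2 fails. So xy^t z = a^{p+p!} b^{p+p!-2} ∉ L.
This is a contradiction; hence L is not regular.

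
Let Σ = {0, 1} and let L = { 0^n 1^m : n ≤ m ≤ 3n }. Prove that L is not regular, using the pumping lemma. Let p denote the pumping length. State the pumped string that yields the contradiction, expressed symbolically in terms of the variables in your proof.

Assume L is regular; let p be its pumping constant.
Take w = 0^p 1^p ∈ L (since p ≤ p ≤ 3p), with |w| = 2p ≥ p.
By the pumping lemma, w = xyz with |xy| ≤ p and y is nonempty.
Since the first p symbols of w are all 0's and |xy| ≤ p, y lies entirely in the leading 0-block: y = 0^k for some k with 1 ≤ k ≤ p.
Pump with i = 2: xy^2z = 0^{p+k} 1^p. Now n = p+k > p = m, so the condition n ≤ m fails. Thus xy^2z ∉ L.
This contradicts the pumping lemma, so L is not regular.

0^{p+k} 1^p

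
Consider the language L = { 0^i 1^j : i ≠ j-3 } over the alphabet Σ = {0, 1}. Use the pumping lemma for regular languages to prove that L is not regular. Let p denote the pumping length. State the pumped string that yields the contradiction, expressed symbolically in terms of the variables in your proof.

0^{p+p!} 1^{p+p!+3}

Assume L is regular; let p be its pumping constant.
Choose w = 0^p 1^{p+p!+3}. Since p ≠ (p+p!+3)-3 = p+p!, w ∈ L; and |w| ≥ p.
By the pumping lemma, w = xyz with |xy| ≤ p and |y| > 0.
The first p characters of w are 0's, so xy (and hence y) consists only of 0's. Write y = 0^k, 1 ≤ k ≤ p.
Since 1 ≤ k ≤ p, k divides p!; set t = 1 + p!/k. Then xy^t z has p + (p!/k)·k = p + p! copies of 0. Now the 0-count is p+p! and (1-count)-3 = (p+p!+3)-3 = p+p!, so i ≠ j-3 fails. So xy^t z = 0^{p+p!} 1^{p+p!+3} ∉ L.
Contradiction. Therefore L is not regular.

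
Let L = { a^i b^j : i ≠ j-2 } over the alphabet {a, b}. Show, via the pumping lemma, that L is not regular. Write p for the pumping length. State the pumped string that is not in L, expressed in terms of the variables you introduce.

a^{p+p!} b^{p+p!+2}

Suppose for contradiction that L is regular, and let p be the pumping length.
Choose w = a^p b^{p+p!+2}. Since p ≠ (p+p!+2)-2 = p+p!, w ∈ L; and |w| ≥ p.
The pumping lemma gives a decomposition w = xyz where |xy| ≤ p and y is nonempty.
The first p characters of w are a's, so xy (and hence y) consists only of a's. Write y = a^k, 1 ≤ k ≤ p.
Since 1 ≤ k ≤ p, k divides p!; set t = 1 + p!/k. Then xy^t z has p + (p!/k)·k = p + p! copies of a. Now the a-count is p+p! and (b-count)-2 = (p+p!+2)-2 = p+p!, so i ≠ j-2 fails. So xy^t z = a^{p+p!} b^{p+p!+2} ∉ L.
Contradiction. Therefore L is not regular.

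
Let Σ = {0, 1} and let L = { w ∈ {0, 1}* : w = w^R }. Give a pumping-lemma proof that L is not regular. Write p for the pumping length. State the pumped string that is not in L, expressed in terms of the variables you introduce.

0^{p+k} 1 0^p

Toward a contradiction, assume L is regular with pumping length p.
Take w = 0^p 1 0^p, a palindrome of length 2p+1 ≥ p.
The pumping lemma gives a decomposition w = xyz where |xy| ≤ p and |y| ≥ 1.
Since the first p symbols of w are all 0's and |xy| ≤ p, y lies entirely in the leading 0-block: y = 0^k for some k with 1 ≤ k ≤ p.
Pump with i = 2: xy^2z = 0^{p+k} 1 0^p. Its reverse is 0^p 1 0^{p+k}, which differs from xy^2z since k ≥ 1. So xy^2z is not a palindrome and xy^2z ∉ L.
This is a contradiction; hence L is not regular.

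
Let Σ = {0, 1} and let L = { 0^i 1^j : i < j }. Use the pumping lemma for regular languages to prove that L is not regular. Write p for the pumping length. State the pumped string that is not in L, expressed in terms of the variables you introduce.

0^{p+k} 1^{p+1}

Assume L is regular; let p be its pumping constant.
Choose w = 0^p 1^{p+1} ∈ L, with |w| = 2p+1 ≥ p.
By the pumping lemma, w = xyz with |xy| ≤ p and |y| > 0.
Because |xy| ≤ p and w begins with p copies of 0, we have y = 0^k with 1 ≤ k ≤ p.
Consider xy^2z = 0^{p+k} 1^{p+1}. Since k ≥ 1, the 0-count p+k is at least p+1, so i < j fails; thus xy^2z ∉ L.
Contradiction. Therefore L is not regular.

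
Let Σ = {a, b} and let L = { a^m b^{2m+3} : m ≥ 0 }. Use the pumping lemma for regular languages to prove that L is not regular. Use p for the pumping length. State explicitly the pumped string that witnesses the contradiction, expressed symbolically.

Assume L is regular. Let p be the pumping length given by the pumping lemma.
Let w = a^p b^{2p+3} ∈ L; note |w| = 3p+3 ≥ p.
Write w = xyz as guaranteed by the lemma, with |xy| ≤ p and |y| > 0.
Since the first p symbols of w are all a's and |xy| ≤ p, y lies entirely in the leading a-block: y = a^k for some k with 1 ≤ k ≤ p.
Pump with i = 2: xy^2z = a^{p+k} b^{2p+3}. For this to lie in L we would need 2p+3 = 2(p+k)+3, which forces k = 0. But k ≥ 1, so xy^2z ∉ L.
Contradiction. Therefore L is not regular.

a^{p+k} b^{2p+3}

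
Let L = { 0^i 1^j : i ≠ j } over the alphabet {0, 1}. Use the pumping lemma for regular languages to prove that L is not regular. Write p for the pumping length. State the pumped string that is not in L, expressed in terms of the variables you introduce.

0^{p+p!} 1^{p+p!}

Assume L is regular; let p be its pumping constant.
Choose w = 0^p 1^{p+p!}. Since p ≠ p+p!, w ∈ L; and |w| ≥ p.
Write w = xyz as guaranteed by the lemma, with |xy| ≤ p and |y| ≥ 1.
Because |xy| ≤ p and w begins with p copies of 0, we have y = 0^k with 1 ≤ k ≤ p.
Since 1 ≤ k ≤ p, k divides p!; set t = 1 + p!/k. Then xy^t z has p + (p!/k)·k = p + p! copies of 0. Now the 0-count equals the 1-count, so i ≠ j fails. So xy^t z = 0^{p+p!} 1^{p+p!} ∉ L.
This is a contradiction; hence L is not regular.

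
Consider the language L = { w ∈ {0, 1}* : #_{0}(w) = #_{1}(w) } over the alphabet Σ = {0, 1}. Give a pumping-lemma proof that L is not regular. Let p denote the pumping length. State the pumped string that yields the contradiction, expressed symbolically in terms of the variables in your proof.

0^{p+k} 1^p

Toward a contradiction, assume L is regular with pumping length p.
Choose w = 0^p 1^p ∈ L with |w| = 2p ≥ p.
The pumping lemma gives a decomposition w = xyz where |xy| ≤ p and y is nonempty.
Since the first p symbols of w are all 0's and |xy| ≤ p, y lies entirely in the leading 0-block: y = 0^k for some k with 1 ≤ k ≤ p.
Pump with i = 2: xy^2z = 0^{p+k} 1^p has p+k occurrences of 0 but only p of 1. Since k ≥ 1 the counts differ, so xy^2z ∉ L.
This is a contradiction; hence L is not regular.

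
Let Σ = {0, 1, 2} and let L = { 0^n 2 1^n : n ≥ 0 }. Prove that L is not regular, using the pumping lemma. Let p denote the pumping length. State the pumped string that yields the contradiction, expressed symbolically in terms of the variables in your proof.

0^{p+k} 2 1^p

Assume L is regular; let p be its pumping constant.
Take w = 0^p 2 1^p ∈ L with |w| = 2p+1 ≥ p.
By the pumping lemma, w = xyz with |xy| ≤ p and y is nonempty.
The first p characters of w are 0's, so xy (and hence y) consists only of 0's. Write y = 0^k, 1 ≤ k ≤ p.
Pump with i = 2: xy^2z = 0^{p+k} 2 1^p, which would require p+k = p. But k ≥ 1, so xy^2z ∉ L.
Contradiction. Therefore L is not regular.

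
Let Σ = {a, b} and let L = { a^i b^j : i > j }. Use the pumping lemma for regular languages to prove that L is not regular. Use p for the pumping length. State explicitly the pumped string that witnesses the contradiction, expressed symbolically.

a^{p+1-k} b^p

Assume L is regular. Let p be the pumping length given by the pumping lemma.
Choose w = a^{p+1} b^p ∈ L, with |w| = 2p+1 ≥ p.
Write w = xyz as guaranteed by the lemma, with |xy| ≤ p and |y| > 0.
The first p characters of w are a's, so xy (and hence y) consists only of a's. Write y = a^k, 1 ≤ k ≤ p.
Consider xy^0z = xz = a^{p+1-k} b^p. Since k ≥ 1, the a-count p+1-k is at most p, so i > j fails; thus xz ∉ L.
This is a contradiction; hence L is not regular.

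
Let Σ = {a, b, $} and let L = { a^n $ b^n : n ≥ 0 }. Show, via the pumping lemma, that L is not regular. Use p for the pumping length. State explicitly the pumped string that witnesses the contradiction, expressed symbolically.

Suppose for contradiction that L is regular, and let p be the pumping length.
Take w = a^p $ b^p ∈ L with |w| = 2p+1 ≥ p.
Write w = xyz as guaranteed by the lemma, with |xy| ≤ p and y is nonempty.
The first p characters of w are a's, so xy (and hence y) consists only of a's. Write y = a^k, 1 ≤ k ≤ p.
Pump with i = 2: xy^2z = a^{p+k} $ b^p, which would require p+k = p. But k ≥ 1, so xy^2z ∉ L.
Contradiction. Therefore L is not regular.

a^{p+k} $ b^p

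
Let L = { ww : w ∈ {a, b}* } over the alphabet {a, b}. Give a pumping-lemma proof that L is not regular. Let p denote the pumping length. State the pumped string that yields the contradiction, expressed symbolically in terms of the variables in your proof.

Toward a contradiction, assume L is regular with pumping length p.
Take w = a^p b^p a^p b^p = uu where u = a^pb^p; then w ∈ L and |w| = 4p ≥ p.
By the pumping lemma, w = xyz with |xy| ≤ p and |y| ≥ 1.
Because |xy| ≤ p and w begins with p copies of a, we have y = a^k with 1 ≤ k ≤ p.
Pump with i = 2: xy^2z = a^{p+k} b^p a^p b^p, of length 4p+k. Suppose this equals vv. The string starts with a and ends with b, so v does too; thus the boundary between the two copies of v is a b→a transition. There is exactly one such transition, at position 2p+k, so |v| = 2p+k and |vv| = 4p+2k ≠ 4p+k since k ≥ 1. So xy^2z ∉ L.
This contradicts the pumping lemma, so L is not regular.

a^{p+k} b^p a^p b^p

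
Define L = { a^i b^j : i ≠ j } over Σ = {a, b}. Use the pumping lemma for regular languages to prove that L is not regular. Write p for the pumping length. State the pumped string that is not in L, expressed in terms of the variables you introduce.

a^{p+p!} b^{p+p!}

Toward a contradiction, assume L is regular with pumping length p.
Choose w = a^p b^{p+p!}. Since p ≠ p+p!, w ∈ L; and |w| ≥ p.
By the pumping lemma, w = xyz with |xy| ≤ p and |y| > 0.
Since the first p symbols of w are all a's and |xy| ≤ p, y lies entirely in the leading a-block: y = a^k for some k with 1 ≤ k ≤ p.
Since 1 ≤ k ≤ p, k divides p!; set t = 1 + p!/k. Then xy^t z has p + (p!/k)·k = p + p! copies of a. Now the a-count equals the b-count, so i ≠ j fails. So xy^t z = a^{p+p!} b^{p+p!} ∉ L.
This is a contradiction; hence L is not regular.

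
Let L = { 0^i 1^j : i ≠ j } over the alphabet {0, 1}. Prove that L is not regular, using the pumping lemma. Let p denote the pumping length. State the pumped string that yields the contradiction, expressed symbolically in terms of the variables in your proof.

0^{p+p!} 1^{p+p!}

Suppose for contradiction that L is regular, and let p be the pumping length.
Choose w = 0^p 1^{p+p!}. Since p ≠ p+p!, w ∈ L; and |w| ≥ p.
Write w = xyz as guaranteed by the lemma, with |xy| ≤ p and y is nonempty.
The first p characters of w are 0's, so xy (and hence y) consists only of 0's. Write y = 0^k, 1 ≤ k ≤ p.
Since 1 ≤ k ≤ p, k divides p!; set t = 1 + p!/k. Then xy^t z has p + (p!/k)·k = p + p! copies of 0. Now the 0-count equals the 1-count, so i ≠ j fails. So xy^t z = 0^{p+p!} 1^{p+p!} ∉ L.
This is a contradiction; hence L is not regular.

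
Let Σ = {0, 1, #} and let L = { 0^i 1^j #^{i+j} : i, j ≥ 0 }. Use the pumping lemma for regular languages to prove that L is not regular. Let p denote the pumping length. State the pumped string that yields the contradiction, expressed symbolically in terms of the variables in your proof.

Suppose for contradiction that L is regular, and let p be the pumping length.
Take w = 0^p 1^p #^{2p} ∈ L (with i=j=p, i+j=2p), |w| = 4p ≥ p.
The pumping lemma gives a decomposition w = xyz where |xy| ≤ p and y is nonempty.
Because |xy| ≤ p and w begins with p copies of 0, we have y = 0^k with 1 ≤ k ≤ p.
Consider xy^2z = 0^{p+k} 1^p #^{2p}. Now the 0- and 1-counts sum to 2p+k, but the #-count is 2p ≠ 2p+k. So xy^2z ∉ L.
This contradicts the pumping lemma, so L is not regular.

0^{p+k} 1^p #^{2p}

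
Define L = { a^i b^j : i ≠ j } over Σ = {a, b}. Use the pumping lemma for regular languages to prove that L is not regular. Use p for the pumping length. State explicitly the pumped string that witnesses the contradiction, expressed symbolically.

a^{p+p!} b^{p+p!}

Assume L is regular; let p be its pumping constant.
Choose w = a^p b^{p+p!}. Since p ≠ p+p!, w ∈ L; and |w| ≥ p.
The pumping lemma gives a decomposition w = xyz where |xy| ≤ p and |y| > 0.
Because |xy| ≤ p and w begins with p copies of a, we have y = a^k with 1 ≤ k ≤ p.
Since 1 ≤ k ≤ p, k divides p!; set t = 1 + p!/k. Then xy^t z has p + (p!/k)·k = p + p! copies of a. Now the a-count equals the b-count, so i ≠ j fails. So xy^t z = a^{p+p!} b^{p+p!} ∉ L.
This contradicts the pumping lemma, so L is not regular.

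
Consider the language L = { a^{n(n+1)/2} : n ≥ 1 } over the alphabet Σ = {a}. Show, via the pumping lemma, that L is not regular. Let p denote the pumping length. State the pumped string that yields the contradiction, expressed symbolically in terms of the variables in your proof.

a^{p(p+1)/2+k}

Suppose for contradiction that L is regular, and let p be the pumping length.
Take w = a^{p(p+1)/2} ∈ L with |w| = p(p+1)/2 ≥ p.
Write w = xyz as guaranteed by the lemma, with |xy| ≤ p and |y| ≥ 1.
Then y = a^k for some k with 1 ≤ k ≤ p.
Pump with i = 2: xy^2z = a^{p(p+1)/2+k}. Since 1 ≤ k ≤ p, p(p+1)/2 < p(p+1)/2+k ≤ p(p+1)/2+p < (p+1)(p+2)/2, so p(p+1)/2+k is strictly between consecutive triangular numbers. So xy^2z ∉ L.
Contradiction. Therefore L is not regular.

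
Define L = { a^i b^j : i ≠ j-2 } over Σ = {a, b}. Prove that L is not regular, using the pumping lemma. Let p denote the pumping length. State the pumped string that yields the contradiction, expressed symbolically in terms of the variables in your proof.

a^{p+p!} b^{p+p!+2}

Assume L is regular. Let p be the pumping length given by the pumping lemma.
Choose w = a^p b^{p+p!+2}. Since p ≠ (p+p!+2)-2 = p+p!, w ∈ L; and |w| ≥ p.
By the pumping lemma, w = xyz with |xy| ≤ p and |y| > 0.
The first p characters of w are a's, so xy (and hence y) consists only of a's. Write y = a^k, 1 ≤ k ≤ p.
Since 1 ≤ k ≤ p, k divides p!; set t = 1 + p!/k. Then xy^t z has p + (p!/k)·k = p + p! copies of a. Now the a-count is p+p! and (b-count)-2 = (p+p!+2)-2 = p+p!, so i ≠ j-2 fails. So xy^t z = a^{p+p!} b^{p+p!+2} ∉ L.
Contradiction. Therefore L is not regular.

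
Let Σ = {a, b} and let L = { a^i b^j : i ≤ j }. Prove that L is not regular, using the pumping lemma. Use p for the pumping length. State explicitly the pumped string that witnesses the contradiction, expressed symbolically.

Toward a contradiction, assume L is regular with pumping length p.
Choose w = a^p b^p ∈ L, with |w| = 2p ≥ p.
The pumping lemma gives a decomposition w = xyz where |xy| ≤ p and |y| ≥ 1.
Since the first p symbols of w are all a's and |xy| ≤ p, y lies entirely in the leading a-block: y = a^k for some k with 1 ≤ k ≤ p.
Consider xy^2z = a^{p+k} b^p. Since k ≥ 1, the a-count p+k exceeds the b-count p, so i ≤ j fails; thus xy^2z ∉ L.
This is a contradiction; hence L is not regular.

a^{p+k} b^p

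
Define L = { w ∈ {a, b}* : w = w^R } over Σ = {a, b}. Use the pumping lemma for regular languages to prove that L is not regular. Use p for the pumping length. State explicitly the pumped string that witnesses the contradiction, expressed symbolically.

Toward a contradiction, assume L is regular with pumping length p.
Take w = a^p b a^p, a palindrome of length 2p+1 ≥ p.
The pumping lemma gives a decomposition w = xyz where |xy| ≤ p and |y| ≥ 1.
Because |xy| ≤ p and w begins with p copies of a, we have y = a^k with 1 ≤ k ≤ p.
Pump with i = 2: xy^2z = a^{p+k} b a^p. Its reverse is a^p b a^{p+k}, which differs from xy^2z since k ≥ 1. So xy^2z is not a palindrome and xy^2z ∉ L.
Contradiction. Therefore L is not regular.

a^{p+k} b a^p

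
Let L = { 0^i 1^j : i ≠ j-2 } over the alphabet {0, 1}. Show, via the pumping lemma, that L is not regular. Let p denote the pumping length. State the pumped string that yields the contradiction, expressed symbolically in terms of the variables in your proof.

0^{p+p!} 1^{p+p!+2}

Assume L is regular. Let p be the pumping length given by the pumping lemma.
Choose w = 0^p 1^{p+p!+2}. Since p ≠ (p+p!+2)-2 = p+p!, w ∈ L; and |w| ≥ p.
Write w = xyz as guaranteed by the lemma, with |xy| ≤ p and y is nonempty.
Since the first p symbols of w are all 0's and |xy| ≤ p, y lies entirely in the leading 0-block: y = 0^k for some k with 1 ≤ k ≤ p.
Since 1 ≤ k ≤ p, k divides p!; set t = 1 + p!/k. Then xy^t z has p + (p!/k)·k = p + p! copies of 0. Now the 0-count is p+p! and (1-count)-2 = (p+p!+2)-2 = p+p!, so i ≠ j-2 fails. So xy^t z = 0^{p+p!} 1^{p+p!+2} ∉ L.
This contradicts the pumping lemma, so L is not regular.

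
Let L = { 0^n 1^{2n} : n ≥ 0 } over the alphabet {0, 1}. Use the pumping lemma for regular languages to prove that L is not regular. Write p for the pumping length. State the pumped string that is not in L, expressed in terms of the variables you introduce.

Assume L is regular; let p be its pumping constant.
Take w = 0^p 1^{2p}. Then w ∈ L and |w| = 3p ≥ p.
By the pumping lemma, w = xyz with |xy| ≤ p and |y| ≥ 1.
Since the first p symbols of w are all 0's and |xy| ≤ p, y lies entirely in the leading 0-block: y = 0^k for some k with 1 ≤ k ≤ p.
Pump with i = 2: xy^2z = 0^{p+k} 1^{2p}. For this to lie in L we would need 2p = 2(p+k), which forces k = 0. But k ≥ 1, so xy^2z ∉ L.
This contradicts the pumping lemma, so L is not regular.

0^{p+k} 1^{2p}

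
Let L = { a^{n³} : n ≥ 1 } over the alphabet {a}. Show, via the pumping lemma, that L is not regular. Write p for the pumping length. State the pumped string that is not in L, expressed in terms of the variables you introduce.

a^{p³+k}

Toward a contradiction, assume L is regular with pumping length p.
Take w = a^{p³} ∈ L with |w| = p³ ≥ p.
The pumping lemma gives a decomposition w = xyz where |xy| ≤ p and y is nonempty.
Then y = a^k for some k with 1 ≤ k ≤ p.
Pump with i = 2: xy^2z = a^{p³+k}. Since 1 ≤ k ≤ p, p³ < p³+k ≤ p³+p < p³+3p²+3p+1 = (p+1)³, so p³+k is not a perfect cube. So xy^2z ∉ L.
This is a contradiction; hence L is not regular.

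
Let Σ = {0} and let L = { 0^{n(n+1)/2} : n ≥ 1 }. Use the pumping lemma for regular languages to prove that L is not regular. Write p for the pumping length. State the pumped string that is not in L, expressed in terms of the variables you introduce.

0^{p(p+1)/2+k}

Toward a contradiction, assume L is regular with pumping length p.
Take w = 0^{p(p+1)/2} ∈ L with |w| = p(p+1)/2 ≥ p.
The pumping lemma gives a decomposition w = xyz where |xy| ≤ p and |y| > 0.
Then y = 0^k for some k with 1 ≤ k ≤ p.
Pump with i = 2: xy^2z = 0^{p(p+1)/2+k}. Since 1 ≤ k ≤ p, p(p+1)/2 < p(p+1)/2+k ≤ p(p+1)/2+p < (p+1)(p+2)/2, so p(p+1)/2+k is strictly between consecutive triangular numbers. So xy^2z ∉ L.
This contradicts the pumping lemma, so L is not regular.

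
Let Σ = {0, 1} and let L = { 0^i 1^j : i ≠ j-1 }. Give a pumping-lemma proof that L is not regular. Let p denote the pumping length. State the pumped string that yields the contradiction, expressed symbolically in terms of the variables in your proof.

0^{p+p!} 1^{p+p!+1}

Assume L is regular. Let p be the pumping length given by the pumping lemma.
Choose w = 0^p 1^{p+p!+1}. Since p ≠ (p+p!+1)-1 = p+p!, w ∈ L; and |w| ≥ p.
Write w = xyz as guaranteed by the lemma, with |xy| ≤ p and |y| > 0.
Since the first p symbols of w are all 0's and |xy| ≤ p, y lies entirely in the leading 0-block: y = 0^k for some k with 1 ≤ k ≤ p.
Since 1 ≤ k ≤ p, k divides p!; set t = 1 + p!/k. Then xy^t z has p + (p!/k)·k = p + p! copies of 0. Now the 0-count is p+p! and (1-count)-1 = (p+p!+1)-1 = p+p!, so i ≠ j-1 fails. So xy^t z = 0^{p+p!} 1^{p+p!+1} ∉ L.
This contradicts the pumping lemma, so L is not regular.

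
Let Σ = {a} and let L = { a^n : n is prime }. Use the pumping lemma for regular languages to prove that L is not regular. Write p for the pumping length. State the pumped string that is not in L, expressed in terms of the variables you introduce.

a^{q(1+k)}

Assume L is regular; let p be its pumping constant.
Let q be a prime with q ≥ p+2 (infinitely many primes exist), and take w = a^q ∈ L with |w| = q ≥ p.
By the pumping lemma, w = xyz with |xy| ≤ p and |y| ≥ 1.
Then y = a^k for some k with 1 ≤ k ≤ p.
Since 1 ≤ k ≤ p, |xz| = q-k. Pump with i = q+1: |xy^{q+1}z| = (q-k)+(q+1)k = q+qk = q(1+k), which is composite (both factors ≥ 2). So xy^{q+1}z = a^{q(1+k)} ∉ L.
Contradiction. Therefore L is not regular.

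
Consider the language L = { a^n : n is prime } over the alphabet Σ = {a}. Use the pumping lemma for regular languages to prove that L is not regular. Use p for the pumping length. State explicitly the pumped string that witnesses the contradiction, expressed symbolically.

Assume L is regular. Let p be the pumping length given by the pumping lemma.
Let q be a prime with q ≥ p+2 (infinitely many primes exist), and take w = a^q ∈ L with |w| = q ≥ p.
By the pumping lemma, w = xyz with |xy| ≤ p and |y| ≥ 1.
Then y = a^k for some k with 1 ≤ k ≤ p.
Since 1 ≤ k ≤ p, |xz| = q-k. Pump with i = q+1: |xy^{q+1}z| = (q-k)+(q+1)k = q+qk = q(1+k), which is composite (both factors ≥ 2). So xy^{q+1}z = a^{q(1+k)} ∉ L.
Contradiction. Therefore L is not regular.

a^{q(1+k)}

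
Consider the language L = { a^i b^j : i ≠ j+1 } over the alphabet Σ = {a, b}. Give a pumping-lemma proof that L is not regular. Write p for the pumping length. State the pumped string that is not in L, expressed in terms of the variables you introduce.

Toward a contradiction, assume L is regular with pumping length p.
Choose w = a^p b^{p+p!-1}. Since p ≠ (p+p!-1)+1 = p+p!, w ∈ L; and |w| ≥ p.
The pumping lemma gives a decomposition w = xyz where |xy| ≤ p and |y| ≥ 1.
Because |xy| ≤ p and w begins with p copies of a, we have y = a^k with 1 ≤ k ≤ p.
Since 1 ≤ k ≤ p, k divides p!; set t = 1 + p!/k. Then xy^t z has p + (p!/k)·k = p + p! copies of a. Now the a-count is p+p! and (b-count)+1 = (p+p!-1)+1 = p+p!, so i ≠ j+1 fails. So xy^t z = a^{p+p!} b^{p+p!-1} ∉ L.
This is a contradiction; hence L is not regular.

a^{p+p!} b^{p+p!-1}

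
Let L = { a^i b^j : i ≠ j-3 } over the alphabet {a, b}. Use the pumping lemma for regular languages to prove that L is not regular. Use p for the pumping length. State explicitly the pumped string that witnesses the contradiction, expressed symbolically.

Toward a contradiction, assume L is regular with pumping length p.
Choose w = a^p b^{p+p!+3}. Since p ≠ (p+p!+3)-3 = p+p!, w ∈ L; and |w| ≥ p.
Write w = xyz as guaranteed by the lemma, with |xy| ≤ p and |y| > 0.
Because |xy| ≤ p and w begins with p copies of a, we have y = a^k with 1 ≤ k ≤ p.
Since 1 ≤ k ≤ p, k divides p!; set t = 1 + p!/k. Then xy^t z has p + (p!/k)·k = p + p! copies of a. Now the a-count is p+p! and (b-count)-3 = (p+p!+3)-3 = p+p!, so i ≠ j-3 fails. So xy^t z = a^{p+p!} b^{p+p!+3} ∉ L.
Contradiction. Therefore L is not regular.

a^{p+p!} b^{p+p!+3}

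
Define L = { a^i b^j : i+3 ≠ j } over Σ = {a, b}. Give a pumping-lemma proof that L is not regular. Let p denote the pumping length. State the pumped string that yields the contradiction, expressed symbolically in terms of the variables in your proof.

Toward a contradiction, assume L is regular with pumping length p.
Choose w = a^p b^{p+p!+3}. Since p ≠ (p+p!+3)-3 = p+p!, w ∈ L; and |w| ≥ p.
The pumping lemma gives a decomposition w = xyz where |xy| ≤ p and |y| > 0.
The first p characters of w are a's, so xy (and hence y) consists only of a's. Write y = a^k, 1 ≤ k ≤ p.
Since 1 ≤ k ≤ p, k divides p!; set t = 1 + p!/k. Then xy^t z has p + (p!/k)·k = p + p! copies of a. Now the a-count is p+p! and (b-count)-3 = (p+p!+3)-3 = p+p!, so i+3 ≠ j fails. So xy^t z = a^{p+p!} b^{p+p!+3} ∉ L.
This contradicts the pumping lemma, so L is not regular.

a^{p+p!} b^{p+p!+3}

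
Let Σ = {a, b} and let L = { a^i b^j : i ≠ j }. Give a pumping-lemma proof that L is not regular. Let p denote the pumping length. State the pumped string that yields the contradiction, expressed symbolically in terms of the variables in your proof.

a^{p+p!} b^{p+p!}

Assume L is regular; let p be its pumping constant.
Choose w = a^p b^{p+p!}. Since p ≠ p+p!, w ∈ L; and |w| ≥ p.
Write w = xyz as guaranteed by the lemma, with |xy| ≤ p and |y| > 0.
Because |xy| ≤ p and w begins with p copies of a, we have y = a^k with 1 ≤ k ≤ p.
Since 1 ≤ k ≤ p, k divides p!; set t = 1 + p!/k. Then xy^t z has p + (p!/k)·k = p + p! copies of a. Now the a-count equals the b-count, so i ≠ j fails. So xy^t z = a^{p+p!} b^{p+p!} ∉ L.
This contradicts the pumping lemma, so L is not regular.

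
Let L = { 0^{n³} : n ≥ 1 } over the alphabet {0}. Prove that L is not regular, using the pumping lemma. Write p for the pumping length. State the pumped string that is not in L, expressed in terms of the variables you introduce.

Suppose for contradiction that L is regular, and let p be the pumping length.
Take w = 0^{p³} ∈ L with |w| = p³ ≥ p.
By the pumping lemma, w = xyz with |xy| ≤ p and y is nonempty.
Then y = 0^k for some k with 1 ≤ k ≤ p.
Pump with i = 2: xy^2z = 0^{p³+k}. Since 1 ≤ k ≤ p, p³ < p³+k ≤ p³+p < p³+3p²+3p+1 = (p+1)³, so p³+k is not a perfect cube. So xy^2z ∉ L.
This contradicts the pumping lemma, so L is not regular.

0^{p³+k}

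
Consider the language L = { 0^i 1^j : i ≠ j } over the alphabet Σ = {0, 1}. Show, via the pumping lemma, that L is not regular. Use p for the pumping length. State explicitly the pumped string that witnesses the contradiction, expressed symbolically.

Assume L is regular; let p be its pumping constant.
Choose w = 0^p 1^{p+p!}. Since p ≠ p+p!, w ∈ L; and |w| ≥ p.
By the pumping lemma, w = xyz with |xy| ≤ p and |y| > 0.
Because |xy| ≤ p and w begins with p copies of 0, we have y = 0^k with 1 ≤ k ≤ p.
Since 1 ≤ k ≤ p, k divides p!; set t = 1 + p!/k. Then xy^t z has p + (p!/k)·k = p + p! copies of 0. Now the 0-count equals the 1-count, so i ≠ j fails. So xy^t z = 0^{p+p!} 1^{p+p!} ∉ L.
This contradicts the pumping lemma, so L is not regular.

0^{p+p!} 1^{p+p!}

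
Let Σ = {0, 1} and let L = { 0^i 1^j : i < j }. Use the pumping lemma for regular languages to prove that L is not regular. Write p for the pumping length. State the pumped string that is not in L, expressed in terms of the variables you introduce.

Toward a contradiction, assume L is regular with pumping length p.
Choose w = 0^p 1^{p+1} ∈ L, with |w| = 2p+1 ≥ p.
By the pumping lemma, w = xyz with |xy| ≤ p and |y| > 0.
Since the first p symbols of w are all 0's and |xy| ≤ p, y lies entirely in the leading 0-block: y = 0^k for some k with 1 ≤ k ≤ p.
Consider xy^2z = 0^{p+k} 1^{p+1}. Since k ≥ 1, the 0-count p+k is at least p+1, so i < j fails; thus xy^2z ∉ L.
Contradiction. Therefore L is not regular.

0^{p+k} 1^{p+1}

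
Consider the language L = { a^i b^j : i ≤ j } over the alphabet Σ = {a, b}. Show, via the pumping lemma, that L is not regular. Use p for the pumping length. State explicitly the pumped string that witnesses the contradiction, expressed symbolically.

Assume L is regular; let p be its pumping constant.
Choose w = a^p b^p ∈ L, with |w| = 2p ≥ p.
By the pumping lemma, w = xyz with |xy| ≤ p and y is nonempty.
Since the first p symbols of w are all a's and |xy| ≤ p, y lies entirely in the leading a-block: y = a^k for some k with 1 ≤ k ≤ p.
Consider xy^2z = a^{p+k} b^p. Since k ≥ 1, the a-count p+k exceeds the b-count p, so i ≤ j fails; thus xy^2z ∉ L.
Contradiction. Therefore L is not regular.

a^{p+k} b^p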